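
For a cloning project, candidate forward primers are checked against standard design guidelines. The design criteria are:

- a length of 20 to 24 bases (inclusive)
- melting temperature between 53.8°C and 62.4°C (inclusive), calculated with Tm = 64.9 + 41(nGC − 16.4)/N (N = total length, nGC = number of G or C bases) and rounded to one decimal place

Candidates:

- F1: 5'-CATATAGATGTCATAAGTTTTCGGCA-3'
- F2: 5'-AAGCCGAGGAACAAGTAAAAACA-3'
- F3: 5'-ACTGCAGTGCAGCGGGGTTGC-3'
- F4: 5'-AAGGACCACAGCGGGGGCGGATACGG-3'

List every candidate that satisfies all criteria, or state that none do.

F3 only.

F1 (26 nt, A=8 T=9 G=5 C=4): length 26, outside 20–24 ✗; Tm = 64.9 + 41·(9 − 16.4)/26 = 53.2°C, outside 53.8–62.4°C ✗ — fails.
F2 (23 nt, A=13 T=1 G=5 C=4): length 23 ✓; Tm = 64.9 + 41·(9 − 16.4)/23 = 51.7°C, outside 53.8–62.4°C ✗ — fails.
F3 (21 nt, A=3 T=4 G=9 C=5): length 21 ✓; Tm = 64.9 + 41·(14 − 16.4)/21 = 60.2°C ✓ — passes.
F4 (26 nt, A=7 T=1 G=12 C=6): length 26, outside 20–24 ✗; Tm = 64.9 + 41·(18 − 16.4)/26 = 67.4°C, outside 53.8–62.4°C ✗ — fails.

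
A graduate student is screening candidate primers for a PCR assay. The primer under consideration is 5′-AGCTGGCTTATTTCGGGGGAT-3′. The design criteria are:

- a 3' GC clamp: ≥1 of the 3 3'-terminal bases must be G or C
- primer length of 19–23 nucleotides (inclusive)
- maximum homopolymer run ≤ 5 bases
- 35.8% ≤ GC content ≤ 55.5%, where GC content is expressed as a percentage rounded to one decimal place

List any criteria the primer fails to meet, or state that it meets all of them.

Meets all criteria.

Base counts: A=3, T=7, G=8, C=3 (length 21).
GC clamp: 3' end GAT has 1 G/C ✓
length: length 21 ✓
homopolymer run: longest run = 5 ✓
GC content: GC 11/21 = 52.4% ✓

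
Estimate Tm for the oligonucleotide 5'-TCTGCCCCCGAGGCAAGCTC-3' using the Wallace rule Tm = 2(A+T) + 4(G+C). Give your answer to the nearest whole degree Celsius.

Base counts: A=3, T=3, G=5, C=9 (length 20).
Tm = 2·(3+3) + 4·(5+9) = 2·6 + 4·14 = 12 + 56 = 68°C.

68°C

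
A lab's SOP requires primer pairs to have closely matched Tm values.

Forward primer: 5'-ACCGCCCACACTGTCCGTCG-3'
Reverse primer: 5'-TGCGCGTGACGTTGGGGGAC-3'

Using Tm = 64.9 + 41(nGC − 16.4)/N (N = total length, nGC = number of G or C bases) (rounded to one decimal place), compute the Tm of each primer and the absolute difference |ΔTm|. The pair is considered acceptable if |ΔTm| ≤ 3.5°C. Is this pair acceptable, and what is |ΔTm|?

Forward: G+C = 14, N = 20 → Tm = 64.9 + 41·(14 − 16.4)/20 = 60.0°C.
Reverse: G+C = 14, N = 20 → Tm = 64.9 + 41·(14 − 16.4)/20 = 60.0°C.
|ΔTm| = |60.0 − 60.0| = 0.0°C, ≤ 3.5°C.

|ΔTm| = 0.0°C; the pair is acceptable.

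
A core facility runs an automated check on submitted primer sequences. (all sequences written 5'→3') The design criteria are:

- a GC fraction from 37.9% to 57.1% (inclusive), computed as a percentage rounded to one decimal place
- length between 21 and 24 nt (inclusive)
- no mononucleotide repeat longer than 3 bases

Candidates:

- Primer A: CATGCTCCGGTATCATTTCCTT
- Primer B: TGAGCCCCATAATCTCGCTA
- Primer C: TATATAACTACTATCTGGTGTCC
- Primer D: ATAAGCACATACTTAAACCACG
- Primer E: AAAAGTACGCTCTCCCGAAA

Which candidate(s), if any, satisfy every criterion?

Primer A only.

Primer A (22 nt, A=3 T=9 G=3 C=7): GC 10/22 = 45.5% ✓; length 22 ✓; longest run = 3 ✓ — passes.
Primer B (20 nt, A=5 T=5 G=3 C=7): GC 10/20 = 50.0% ✓; length 20, outside 21–24 ✗; longest run = 4, exceeds 3 ✗ — fails.
Primer C (23 nt, A=6 T=9 G=3 C=5): GC 8/23 = 34.8%, outside 37.9–57.1% ✗; length 23 ✓; longest run = 2 ✓ — fails.
Primer D (22 nt, A=10 T=4 G=2 C=6): GC 8/22 = 36.4%, outside 37.9–57.1% ✗; length 22 ✓; longest run = 3 ✓ — fails.
Primer E (20 nt, A=8 T=3 G=3 C=6): GC 9/20 = 45.0% ✓; length 20, outside 21–24 ✗; longest run = 4, exceeds 3 ✗ — fails.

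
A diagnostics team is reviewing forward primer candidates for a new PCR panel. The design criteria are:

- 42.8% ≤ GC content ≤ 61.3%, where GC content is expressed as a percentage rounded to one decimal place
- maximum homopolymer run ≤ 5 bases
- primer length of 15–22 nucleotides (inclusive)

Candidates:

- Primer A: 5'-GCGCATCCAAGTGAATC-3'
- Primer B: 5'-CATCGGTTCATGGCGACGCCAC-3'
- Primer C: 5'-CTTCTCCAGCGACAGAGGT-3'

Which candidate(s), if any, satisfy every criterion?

Primer A (17 nt, A=5 T=3 G=4 C=5): GC 9/17 = 52.9% ✓; longest run = 2 ✓; length 17 ✓ — passes.
Primer B (22 nt, A=4 T=4 G=6 C=8): GC 14/22 = 63.6%, outside 42.8–61.3% ✗; longest run = 2 ✓; length 22 ✓ — fails.
Primer C (19 nt, A=4 T=4 G=5 C=6): GC 11/19 = 57.9% ✓; longest run = 2 ✓; length 19 ✓ — passes.

Primer A and Primer C.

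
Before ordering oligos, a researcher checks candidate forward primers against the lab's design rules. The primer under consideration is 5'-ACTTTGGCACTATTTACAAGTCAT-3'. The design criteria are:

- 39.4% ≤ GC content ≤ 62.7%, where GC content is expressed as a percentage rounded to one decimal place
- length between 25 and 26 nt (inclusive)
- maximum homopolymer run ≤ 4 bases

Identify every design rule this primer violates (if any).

Fails: GC content, length.

Base counts: A=7, T=9, G=3, C=5 (length 24).
GC content: GC 8/24 = 33.3%, outside 39.4–62.7% ✗
length: length 24, outside 25–26 ✗
homopolymer run: longest run = 3 ✓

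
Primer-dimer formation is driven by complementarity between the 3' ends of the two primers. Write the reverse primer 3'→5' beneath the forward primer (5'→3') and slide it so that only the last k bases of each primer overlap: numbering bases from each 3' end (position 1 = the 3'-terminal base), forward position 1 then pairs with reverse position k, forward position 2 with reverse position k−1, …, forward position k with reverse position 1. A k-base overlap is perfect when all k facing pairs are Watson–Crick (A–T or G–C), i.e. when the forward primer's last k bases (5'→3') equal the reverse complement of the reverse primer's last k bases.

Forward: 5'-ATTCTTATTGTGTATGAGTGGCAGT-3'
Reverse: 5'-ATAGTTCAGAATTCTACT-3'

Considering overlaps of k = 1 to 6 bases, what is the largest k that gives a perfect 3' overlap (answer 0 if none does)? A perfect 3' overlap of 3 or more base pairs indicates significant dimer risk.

Longest perfect overlap: 3 complementary base pairs; significant dimer risk (threshold 3).

Last 6 bases (5'→3') — forward …GGCAGT, reverse …TCTACT.
Reverse complement of the reverse primer's last 6 bases: AGTAGA; its first k bases are the reverse complement of the reverse primer's last k bases, so a perfect k-base overlap needs the forward primer's last k bases to equal them.
Comparing (forward last k vs required): k=1: T vs A ✗; k=2: GT vs AG ✗; k=3: AGT vs AGT ✓; k=4: CAGT vs AGTA ✗; k=5: GCAGT vs AGTAG ✗; k=6: GGCAGT vs AGTAGA ✗.
Only k = 3 is perfect, so the longest perfect 3' overlap is 3.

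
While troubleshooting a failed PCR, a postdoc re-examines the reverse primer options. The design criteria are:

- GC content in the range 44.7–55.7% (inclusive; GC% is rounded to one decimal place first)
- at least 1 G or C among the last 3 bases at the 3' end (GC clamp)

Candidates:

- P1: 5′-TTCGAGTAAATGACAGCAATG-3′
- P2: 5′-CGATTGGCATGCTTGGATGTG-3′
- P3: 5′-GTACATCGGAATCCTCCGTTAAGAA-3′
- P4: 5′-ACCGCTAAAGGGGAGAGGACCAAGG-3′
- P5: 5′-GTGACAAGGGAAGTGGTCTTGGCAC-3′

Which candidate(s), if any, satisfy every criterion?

P1 (21 nt, A=8 T=5 G=5 C=3): GC 8/21 = 38.1%, outside 44.7–55.7% ✗; 3' end ATG has 1 G/C ✓ — fails.
P2 (21 nt, A=3 T=7 G=8 C=3): GC 11/21 = 52.4% ✓; 3' end GTG has 2 G/C ✓ — passes.
P3 (25 nt, A=8 T=6 G=5 C=6): GC 11/25 = 44.0%, outside 44.7–55.7% ✗; 3' end GAA has 1 G/C ✓ — fails.
P4 (25 nt, A=9 T=1 G=10 C=5): GC 15/25 = 60.0%, outside 44.7–55.7% ✗; 3' end AGG has 2 G/C ✓ — fails.
P5 (25 nt, A=6 T=5 G=10 C=4): GC 14/25 = 56.0%, outside 44.7–55.7% ✗; 3' end CAC has 2 G/C ✓ — fails.

P2 only.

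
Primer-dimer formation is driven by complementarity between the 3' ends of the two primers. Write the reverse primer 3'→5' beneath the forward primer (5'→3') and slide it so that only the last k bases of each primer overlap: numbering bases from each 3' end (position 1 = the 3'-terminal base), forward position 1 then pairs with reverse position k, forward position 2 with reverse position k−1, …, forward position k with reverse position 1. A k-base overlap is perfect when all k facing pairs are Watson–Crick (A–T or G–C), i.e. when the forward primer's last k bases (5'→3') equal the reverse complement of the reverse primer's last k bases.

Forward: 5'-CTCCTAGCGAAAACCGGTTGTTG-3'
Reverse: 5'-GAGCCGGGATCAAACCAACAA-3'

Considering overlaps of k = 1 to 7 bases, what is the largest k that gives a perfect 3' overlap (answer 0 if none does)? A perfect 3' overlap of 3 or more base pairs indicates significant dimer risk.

Last 7 bases (5'→3') — forward …GTTGTTG, reverse …CCAACAA.
Reverse complement of the reverse primer's last 7 bases: TTGTTGG; its first k bases are the reverse complement of the reverse primer's last k bases, so a perfect k-base overlap needs the forward primer's last k bases to equal them.
Comparing (forward last k vs required): k=1: G vs T ✗; k=2: TG vs TT ✗; k=3: TTG vs TTG ✓; k=4: GTTG vs TTGT ✗; k=5: TGTTG vs TTGTT ✗; k=6: TTGTTG vs TTGTTG ✓; k=7: GTTGTTG vs TTGTTGG ✗.
Perfect overlaps at k = 3, 6; the largest is 6.

Longest perfect overlap: 6 complementary base pairs; significant dimer risk (threshold 3).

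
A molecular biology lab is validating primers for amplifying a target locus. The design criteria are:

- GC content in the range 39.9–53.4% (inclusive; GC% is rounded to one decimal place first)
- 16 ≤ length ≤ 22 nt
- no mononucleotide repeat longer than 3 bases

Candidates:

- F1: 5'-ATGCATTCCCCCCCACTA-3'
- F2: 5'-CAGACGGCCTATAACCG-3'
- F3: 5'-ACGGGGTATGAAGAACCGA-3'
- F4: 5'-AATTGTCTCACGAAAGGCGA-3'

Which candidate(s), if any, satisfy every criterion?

F1 (18 nt, A=4 T=4 G=1 C=9): GC 10/18 = 55.6%, outside 39.9–53.4% ✗; length 18 ✓; longest run = 7, exceeds 3 ✗ — fails.
F2 (17 nt, A=5 T=2 G=4 C=6): GC 10/17 = 58.8%, outside 39.9–53.4% ✗; length 17 ✓; longest run = 2 ✓ — fails.
F3 (19 nt, A=7 T=2 G=7 C=3): GC 10/19 = 52.6% ✓; length 19 ✓; longest run = 4, exceeds 3 ✗ — fails.
F4 (20 nt, A=7 T=4 G=5 C=4): GC 9/20 = 45.0% ✓; length 20 ✓; longest run = 3 ✓ — passes.

F4 only.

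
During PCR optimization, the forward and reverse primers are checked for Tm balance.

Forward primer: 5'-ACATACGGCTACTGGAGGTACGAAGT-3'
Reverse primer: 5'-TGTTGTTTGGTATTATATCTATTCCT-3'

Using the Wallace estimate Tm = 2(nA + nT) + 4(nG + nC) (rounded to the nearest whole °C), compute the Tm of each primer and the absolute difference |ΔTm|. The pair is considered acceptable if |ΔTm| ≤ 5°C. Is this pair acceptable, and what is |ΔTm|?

Forward: A=8 T=5 G=8 C=5 → Tm = 2·13 + 4·13 = 78°C.
Reverse: A=4 T=15 G=4 C=3 → Tm = 2·19 + 4·7 = 66°C.
|ΔTm| = |78 − 66| = 12°C, > 5°C.

|ΔTm| = 12°C; the pair is not acceptable.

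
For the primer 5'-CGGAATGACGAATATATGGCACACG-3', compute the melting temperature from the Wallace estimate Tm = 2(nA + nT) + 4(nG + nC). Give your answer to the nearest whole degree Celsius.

74°C

Base counts: A=9, T=4, G=7, C=5 (length 25).
Tm = 2·(9+4) + 4·(7+5) = 2·13 + 4·12 = 26 + 48 = 74°C.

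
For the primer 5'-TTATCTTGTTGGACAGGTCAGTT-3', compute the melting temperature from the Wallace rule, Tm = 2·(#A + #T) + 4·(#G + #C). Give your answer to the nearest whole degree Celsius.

Base counts: A=4, T=10, G=6, C=3 (length 23).
Tm = 2·(4+10) + 4·(6+3) = 2·14 + 4·9 = 28 + 36 = 64°C.

64°C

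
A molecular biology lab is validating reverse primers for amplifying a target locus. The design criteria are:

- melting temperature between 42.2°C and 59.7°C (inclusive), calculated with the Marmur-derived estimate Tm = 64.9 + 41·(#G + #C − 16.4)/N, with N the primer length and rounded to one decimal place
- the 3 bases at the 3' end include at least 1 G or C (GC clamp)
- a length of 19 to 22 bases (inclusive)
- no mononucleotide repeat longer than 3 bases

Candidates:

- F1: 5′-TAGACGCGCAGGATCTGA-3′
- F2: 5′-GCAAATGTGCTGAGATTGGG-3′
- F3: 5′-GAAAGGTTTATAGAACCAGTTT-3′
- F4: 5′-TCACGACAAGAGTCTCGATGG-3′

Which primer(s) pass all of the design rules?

F1 (18 nt, A=5 T=3 G=6 C=4): Tm = 64.9 + 41·(10 − 16.4)/18 = 50.3°C ✓; 3' end TGA has 1 G/C ✓; length 18, outside 19–22 ✗; longest run = 2 ✓ — fails.
F2 (20 nt, A=5 T=5 G=8 C=2): Tm = 64.9 + 41·(10 − 16.4)/20 = 51.8°C ✓; 3' end GGG has 3 G/C ✓; length 20 ✓; longest run = 3 ✓ — passes.
F3 (22 nt, A=8 T=7 G=5 C=2): Tm = 64.9 + 41·(7 − 16.4)/22 = 47.4°C ✓; 3' end TTT has 0 G/C, need ≥1 ✗; length 22 ✓; longest run = 3 ✓ — fails.
F4 (21 nt, A=6 T=4 G=6 C=5): Tm = 64.9 + 41·(11 − 16.4)/21 = 54.4°C ✓; 3' end TGG has 2 G/C ✓; length 21 ✓; longest run = 2 ✓ — passes.

F2 and F4.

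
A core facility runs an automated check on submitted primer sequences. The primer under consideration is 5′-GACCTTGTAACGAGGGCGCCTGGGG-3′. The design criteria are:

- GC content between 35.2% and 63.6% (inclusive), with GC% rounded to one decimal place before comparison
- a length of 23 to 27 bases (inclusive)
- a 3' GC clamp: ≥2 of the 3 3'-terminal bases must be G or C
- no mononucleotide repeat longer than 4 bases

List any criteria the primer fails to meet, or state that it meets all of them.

Fails: GC content.

Base counts: A=4, T=4, G=11, C=6 (length 25).
GC content: GC 17/25 = 68.0%, outside 35.2–63.6% ✗
length: length 25 ✓
GC clamp: 3' end GGG has 3 G/C ✓
homopolymer run: longest run = 4 ✓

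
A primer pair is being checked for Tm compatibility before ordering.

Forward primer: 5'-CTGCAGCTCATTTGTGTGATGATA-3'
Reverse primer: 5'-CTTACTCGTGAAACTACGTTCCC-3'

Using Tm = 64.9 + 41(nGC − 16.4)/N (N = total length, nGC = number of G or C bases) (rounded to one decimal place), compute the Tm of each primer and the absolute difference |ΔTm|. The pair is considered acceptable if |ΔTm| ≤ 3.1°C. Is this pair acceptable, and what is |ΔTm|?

Forward: G+C = 10, N = 24 → Tm = 64.9 + 41·(10 − 16.4)/24 = 54.0°C.
Reverse: G+C = 11, N = 23 → Tm = 64.9 + 41·(11 − 16.4)/23 = 55.3°C.
|ΔTm| = |54.0 − 55.3| = 1.3°C, ≤ 3.1°C.

|ΔTm| = 1.3°C; the pair is acceptable.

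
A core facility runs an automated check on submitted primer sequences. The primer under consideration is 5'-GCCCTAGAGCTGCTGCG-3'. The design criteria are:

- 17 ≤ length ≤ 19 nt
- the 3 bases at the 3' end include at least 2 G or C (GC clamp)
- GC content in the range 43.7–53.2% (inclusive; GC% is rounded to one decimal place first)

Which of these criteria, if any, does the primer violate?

Fails: GC content.

Base counts: A=2, T=3, G=6, C=6 (length 17).
length: length 17 ✓
GC clamp: 3' end GCG has 3 G/C ✓
GC content: GC 12/17 = 70.6%, outside 43.7–53.2% ✗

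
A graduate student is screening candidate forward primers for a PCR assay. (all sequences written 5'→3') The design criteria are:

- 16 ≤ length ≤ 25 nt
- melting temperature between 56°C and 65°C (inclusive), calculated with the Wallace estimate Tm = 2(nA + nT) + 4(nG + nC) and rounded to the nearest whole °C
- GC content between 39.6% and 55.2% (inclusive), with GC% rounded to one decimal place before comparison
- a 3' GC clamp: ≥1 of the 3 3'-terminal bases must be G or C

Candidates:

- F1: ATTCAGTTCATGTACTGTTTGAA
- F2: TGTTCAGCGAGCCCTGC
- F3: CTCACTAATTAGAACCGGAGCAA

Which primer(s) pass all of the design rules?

F1 (23 nt, A=6 T=10 G=4 C=3): length 23 ✓; Tm = 2·16 + 4·7 = 60°C ✓; GC 7/23 = 30.4%, outside 39.6–55.2% ✗; 3' end GAA has 1 G/C ✓ — fails.
F2 (17 nt, A=2 T=4 G=5 C=6): length 17 ✓; Tm = 2·6 + 4·11 = 56°C ✓; GC 11/17 = 64.7%, outside 39.6–55.2% ✗; 3' end TGC has 2 G/C ✓ — fails.
F3 (23 nt, A=9 T=4 G=4 C=6): length 23 ✓; Tm = 2·13 + 4·10 = 66°C, outside 56–65°C ✗; GC 10/23 = 43.5% ✓; 3' end CAA has 1 G/C ✓ — fails.

None of the candidates satisfy all criteria.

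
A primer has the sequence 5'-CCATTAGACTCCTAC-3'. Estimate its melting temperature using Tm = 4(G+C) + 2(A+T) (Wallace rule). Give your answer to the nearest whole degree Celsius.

Base counts: A=4, T=4, G=1, C=6 (length 15).
Tm = 2·(4+4) + 4·(1+6) = 2·8 + 4·7 = 16 + 28 = 44°C.

44°C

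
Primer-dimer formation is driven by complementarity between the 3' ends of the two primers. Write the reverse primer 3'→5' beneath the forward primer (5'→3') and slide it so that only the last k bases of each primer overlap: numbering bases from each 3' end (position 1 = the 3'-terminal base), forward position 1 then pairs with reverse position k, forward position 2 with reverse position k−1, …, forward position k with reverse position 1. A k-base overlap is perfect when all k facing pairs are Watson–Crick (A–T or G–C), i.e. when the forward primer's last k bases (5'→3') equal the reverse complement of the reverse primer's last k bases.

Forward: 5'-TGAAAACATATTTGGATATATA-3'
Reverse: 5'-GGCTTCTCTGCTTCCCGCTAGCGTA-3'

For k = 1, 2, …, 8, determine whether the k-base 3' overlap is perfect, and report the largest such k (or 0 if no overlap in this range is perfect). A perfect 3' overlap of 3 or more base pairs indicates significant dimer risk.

Last 8 bases (5'→3') — forward …GATATATA, reverse …CTAGCGTA.
Reverse complement of the reverse primer's last 8 bases: TACGCTAG; its first k bases are the reverse complement of the reverse primer's last k bases, so a perfect k-base overlap needs the forward primer's last k bases to equal them.
Comparing (forward last k vs required): k=1: A vs T ✗; k=2: TA vs TA ✓; k=3: ATA vs TAC ✗; k=4: TATA vs TACG ✗; k=5: ATATA vs TACGC ✗; k=6: TATATA vs TACGCT ✗; k=7: ATATATA vs TACGCTA ✗; k=8: GATATATA vs TACGCTAG ✗.
Only k = 2 is perfect, so the longest perfect 3' overlap is 2.

Longest perfect overlap: 2 complementary base pairs; below the dimer-risk threshold (threshold 3).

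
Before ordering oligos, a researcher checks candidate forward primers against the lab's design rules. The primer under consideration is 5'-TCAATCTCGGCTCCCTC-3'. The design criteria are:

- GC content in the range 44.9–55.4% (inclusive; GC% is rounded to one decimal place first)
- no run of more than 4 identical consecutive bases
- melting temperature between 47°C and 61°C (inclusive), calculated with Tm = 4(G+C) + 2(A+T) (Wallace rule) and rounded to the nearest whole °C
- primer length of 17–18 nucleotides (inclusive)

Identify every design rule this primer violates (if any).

Base counts: A=2, T=5, G=2, C=8 (length 17).
GC content: GC 10/17 = 58.8%, outside 44.9–55.4% ✗
homopolymer run: longest run = 3 ✓
Tm: Tm = 2·7 + 4·10 = 54°C ✓
length: length 17 ✓

Fails: GC content.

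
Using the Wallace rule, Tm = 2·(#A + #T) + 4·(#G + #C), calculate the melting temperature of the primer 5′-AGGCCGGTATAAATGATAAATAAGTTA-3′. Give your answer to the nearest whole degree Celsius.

70°C

Base counts: A=12, T=7, G=6, C=2 (length 27).
Tm = 2·(12+7) + 4·(6+2) = 2·19 + 4·8 = 38 + 32 = 70°C.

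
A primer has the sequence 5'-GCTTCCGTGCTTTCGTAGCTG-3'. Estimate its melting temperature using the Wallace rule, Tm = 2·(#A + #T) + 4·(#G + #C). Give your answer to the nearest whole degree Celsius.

66°C

Base counts: A=1, T=8, G=6, C=6 (length 21).
Tm = 2·(1+8) + 4·(6+6) = 2·9 + 4·12 = 18 + 48 = 66°C.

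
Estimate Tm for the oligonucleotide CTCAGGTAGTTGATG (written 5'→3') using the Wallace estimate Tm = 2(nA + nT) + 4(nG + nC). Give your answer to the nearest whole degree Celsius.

Base counts: A=3, T=5, G=5, C=2 (length 15).
Tm = 2·(3+5) + 4·(5+2) = 2·8 + 4·7 = 16 + 28 = 44°C.

44°C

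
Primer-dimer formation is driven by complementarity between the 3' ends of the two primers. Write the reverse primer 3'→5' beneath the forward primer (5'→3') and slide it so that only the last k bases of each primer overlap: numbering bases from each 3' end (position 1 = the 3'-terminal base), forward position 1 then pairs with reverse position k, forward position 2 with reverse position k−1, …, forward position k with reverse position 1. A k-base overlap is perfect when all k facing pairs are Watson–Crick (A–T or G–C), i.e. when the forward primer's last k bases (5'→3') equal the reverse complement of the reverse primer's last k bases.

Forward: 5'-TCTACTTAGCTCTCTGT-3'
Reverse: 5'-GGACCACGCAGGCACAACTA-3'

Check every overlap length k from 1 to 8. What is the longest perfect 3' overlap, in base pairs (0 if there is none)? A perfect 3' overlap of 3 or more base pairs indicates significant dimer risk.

Longest perfect overlap: 1 complementary base pair; below the dimer-risk threshold (threshold 3).

Last 8 bases (5'→3') — forward …CTCTCTGT, reverse …CACAACTA.
Reverse complement of the reverse primer's last 8 bases: TAGTTGTG; its first k bases are the reverse complement of the reverse primer's last k bases, so a perfect k-base overlap needs the forward primer's last k bases to equal them.
Comparing (forward last k vs required): k=1: T vs T ✓; k=2: GT vs TA ✗; k=3: TGT vs TAG ✗; k=4: CTGT vs TAGT ✗; k=5: TCTGT vs TAGTT ✗; k=6: CTCTGT vs TAGTTG ✗; k=7: TCTCTGT vs TAGTTGT ✗; k=8: CTCTCTGT vs TAGTTGTG ✗.
Only k = 1 is perfect, so the longest perfect 3' overlap is 1.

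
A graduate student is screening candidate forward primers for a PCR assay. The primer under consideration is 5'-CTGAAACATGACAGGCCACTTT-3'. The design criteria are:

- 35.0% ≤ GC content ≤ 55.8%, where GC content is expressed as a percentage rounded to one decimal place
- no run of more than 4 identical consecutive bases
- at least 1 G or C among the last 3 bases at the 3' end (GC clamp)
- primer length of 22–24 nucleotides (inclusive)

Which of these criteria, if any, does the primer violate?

Base counts: A=7, T=5, G=4, C=6 (length 22).
GC content: GC 10/22 = 45.5% ✓
homopolymer run: longest run = 3 ✓
GC clamp: 3' end TTT has 0 G/C, need ≥1 ✗
length: length 22 ✓

Fails: GC clamp.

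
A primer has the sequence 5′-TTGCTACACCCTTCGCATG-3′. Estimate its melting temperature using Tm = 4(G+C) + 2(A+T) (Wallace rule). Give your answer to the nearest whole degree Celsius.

58°C

Base counts: A=3, T=6, G=3, C=7 (length 19).
Tm = 2·(3+6) + 4·(3+7) = 2·9 + 4·10 = 18 + 40 = 58°C.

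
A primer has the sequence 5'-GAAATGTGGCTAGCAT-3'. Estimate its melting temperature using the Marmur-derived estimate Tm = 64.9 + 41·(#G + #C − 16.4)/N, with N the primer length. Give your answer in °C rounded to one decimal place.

Base counts: A=5, T=4, G=5, C=2; G+C = 7, N = 16.
Tm = 64.9 + 41·(7 − 16.4)/16 = 64.9 + -385.40/16 = 40.8°C.

40.8°C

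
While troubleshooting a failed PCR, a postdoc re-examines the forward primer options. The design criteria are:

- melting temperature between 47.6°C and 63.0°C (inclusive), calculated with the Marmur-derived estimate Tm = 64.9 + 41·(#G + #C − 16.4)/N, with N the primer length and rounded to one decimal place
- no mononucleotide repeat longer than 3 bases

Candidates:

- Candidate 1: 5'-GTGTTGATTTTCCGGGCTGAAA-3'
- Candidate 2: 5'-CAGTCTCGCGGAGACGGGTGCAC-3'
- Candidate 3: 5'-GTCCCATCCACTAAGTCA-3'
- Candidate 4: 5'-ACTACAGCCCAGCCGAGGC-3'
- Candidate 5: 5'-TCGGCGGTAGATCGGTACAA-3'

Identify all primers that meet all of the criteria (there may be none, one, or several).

Candidate 1 (22 nt, A=4 T=8 G=7 C=3): Tm = 64.9 + 41·(10 − 16.4)/22 = 53.0°C ✓; longest run = 4, exceeds 3 ✗ — fails.
Candidate 2 (23 nt, A=4 T=3 G=9 C=7): Tm = 64.9 + 41·(16 − 16.4)/23 = 64.2°C, outside 47.6–63.0°C ✗; longest run = 3 ✓ — fails.
Candidate 3 (18 nt, A=5 T=4 G=2 C=7): Tm = 64.9 + 41·(9 − 16.4)/18 = 48.0°C ✓; longest run = 3 ✓ — passes.
Candidate 4 (19 nt, A=5 T=1 G=5 C=8): Tm = 64.9 + 41·(13 − 16.4)/19 = 57.6°C ✓; longest run = 3 ✓ — passes.
Candidate 5 (20 nt, A=5 T=4 G=7 C=4): Tm = 64.9 + 41·(11 − 16.4)/20 = 53.8°C ✓; longest run = 2 ✓ — passes.

Candidate 3, Candidate 4 and Candidate 5.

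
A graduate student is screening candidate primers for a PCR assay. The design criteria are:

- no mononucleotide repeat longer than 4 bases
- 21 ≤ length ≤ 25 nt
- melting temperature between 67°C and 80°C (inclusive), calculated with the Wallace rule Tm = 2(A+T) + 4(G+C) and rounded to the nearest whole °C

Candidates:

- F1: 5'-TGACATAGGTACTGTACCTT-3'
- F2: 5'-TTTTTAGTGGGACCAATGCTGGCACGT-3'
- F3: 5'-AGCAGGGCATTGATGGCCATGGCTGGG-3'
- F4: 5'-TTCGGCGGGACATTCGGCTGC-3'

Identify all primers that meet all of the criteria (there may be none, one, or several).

F1 (20 nt, A=5 T=7 G=4 C=4): longest run = 2 ✓; length 20, outside 21–25 ✗; Tm = 2·12 + 4·8 = 56°C, outside 67–80°C ✗ — fails.
F2 (27 nt, A=5 T=9 G=8 C=5): longest run = 5, exceeds 4 ✗; length 27, outside 21–25 ✗; Tm = 2·14 + 4·13 = 80°C ✓ — fails.
F3 (27 nt, A=5 T=5 G=12 C=5): longest run = 3 ✓; length 27, outside 21–25 ✗; Tm = 2·10 + 4·17 = 88°C, outside 67–80°C ✗ — fails.
F4 (21 nt, A=2 T=5 G=8 C=6): longest run = 3 ✓; length 21 ✓; Tm = 2·7 + 4·14 = 70°C ✓ — passes.

F4 only.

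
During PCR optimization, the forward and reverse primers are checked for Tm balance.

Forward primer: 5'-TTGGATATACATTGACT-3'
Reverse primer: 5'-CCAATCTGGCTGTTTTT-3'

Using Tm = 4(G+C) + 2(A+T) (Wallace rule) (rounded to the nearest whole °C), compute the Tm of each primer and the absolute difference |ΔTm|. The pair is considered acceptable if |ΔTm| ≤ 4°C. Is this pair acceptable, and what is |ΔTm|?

Forward: A=5 T=7 G=3 C=2 → Tm = 2·12 + 4·5 = 44°C.
Reverse: A=2 T=8 G=3 C=4 → Tm = 2·10 + 4·7 = 48°C.
|ΔTm| = |44 − 48| = 4°C, ≤ 4°C.

|ΔTm| = 4°C; the pair is acceptable.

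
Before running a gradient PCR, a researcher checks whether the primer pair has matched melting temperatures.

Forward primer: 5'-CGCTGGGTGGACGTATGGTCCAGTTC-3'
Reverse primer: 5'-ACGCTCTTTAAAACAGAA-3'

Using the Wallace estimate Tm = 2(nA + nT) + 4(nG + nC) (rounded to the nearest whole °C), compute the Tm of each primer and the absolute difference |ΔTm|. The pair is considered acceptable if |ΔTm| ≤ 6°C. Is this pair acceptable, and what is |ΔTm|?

Forward: A=3 T=7 G=10 C=6 → Tm = 2·10 + 4·16 = 84°C.
Reverse: A=8 T=4 G=2 C=4 → Tm = 2·12 + 4·6 = 48°C.
|ΔTm| = |84 − 48| = 36°C, > 6°C.

|ΔTm| = 36°C; the pair is not acceptable.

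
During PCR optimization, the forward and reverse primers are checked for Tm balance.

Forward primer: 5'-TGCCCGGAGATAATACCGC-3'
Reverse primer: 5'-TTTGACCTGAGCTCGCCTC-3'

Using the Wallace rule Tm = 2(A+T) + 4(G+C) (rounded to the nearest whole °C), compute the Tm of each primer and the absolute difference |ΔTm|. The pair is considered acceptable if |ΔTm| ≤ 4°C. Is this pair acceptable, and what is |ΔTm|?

|ΔTm| = 0°C; the pair is acceptable.

Forward: A=5 T=3 G=5 C=6 → Tm = 2·8 + 4·11 = 60°C.
Reverse: A=2 T=6 G=4 C=7 → Tm = 2·8 + 4·11 = 60°C.
|ΔTm| = |60 − 60| = 0°C, ≤ 4°C.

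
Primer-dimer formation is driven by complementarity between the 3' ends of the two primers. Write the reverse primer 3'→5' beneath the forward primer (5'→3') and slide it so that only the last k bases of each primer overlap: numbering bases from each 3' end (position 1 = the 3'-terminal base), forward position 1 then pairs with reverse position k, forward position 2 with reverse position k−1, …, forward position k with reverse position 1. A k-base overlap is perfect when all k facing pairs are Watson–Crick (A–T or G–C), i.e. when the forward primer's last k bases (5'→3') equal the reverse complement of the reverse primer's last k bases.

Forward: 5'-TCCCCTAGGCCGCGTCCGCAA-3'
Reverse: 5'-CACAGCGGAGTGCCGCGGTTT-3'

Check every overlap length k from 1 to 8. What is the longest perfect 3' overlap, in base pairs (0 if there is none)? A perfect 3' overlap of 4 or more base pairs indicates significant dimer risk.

Last 8 bases (5'→3') — forward …GTCCGCAA, reverse …CGCGGTTT.
Reverse complement of the reverse primer's last 8 bases: AAACCGCG; its first k bases are the reverse complement of the reverse primer's last k bases, so a perfect k-base overlap needs the forward primer's last k bases to equal them.
Comparing (forward last k vs required): k=1: A vs A ✓; k=2: AA vs AA ✓; k=3: CAA vs AAA ✗; k=4: GCAA vs AAAC ✗; k=5: CGCAA vs AAACC ✗; k=6: CCGCAA vs AAACCG ✗; k=7: TCCGCAA vs AAACCGC ✗; k=8: GTCCGCAA vs AAACCGCG ✗.
Perfect overlaps at k = 1, 2; the largest is 2.

Longest perfect overlap: 2 complementary base pairs; below the dimer-risk threshold (threshold 4).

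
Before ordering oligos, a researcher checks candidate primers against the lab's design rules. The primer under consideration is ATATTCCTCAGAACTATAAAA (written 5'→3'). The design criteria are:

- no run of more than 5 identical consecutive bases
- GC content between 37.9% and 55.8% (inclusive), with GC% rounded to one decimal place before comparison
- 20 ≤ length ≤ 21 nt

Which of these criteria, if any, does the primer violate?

Base counts: A=10, T=6, G=1, C=4 (length 21).
homopolymer run: longest run = 4 ✓
GC content: GC 5/21 = 23.8%, outside 37.9–55.8% ✗
length: length 21 ✓

Fails: GC content.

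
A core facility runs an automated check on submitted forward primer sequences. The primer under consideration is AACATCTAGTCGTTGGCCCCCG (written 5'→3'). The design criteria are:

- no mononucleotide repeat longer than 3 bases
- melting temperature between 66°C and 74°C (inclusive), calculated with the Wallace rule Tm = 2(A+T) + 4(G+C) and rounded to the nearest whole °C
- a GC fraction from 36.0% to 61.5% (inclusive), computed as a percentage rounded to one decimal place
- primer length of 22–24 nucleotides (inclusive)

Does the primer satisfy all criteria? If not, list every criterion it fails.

Base counts: A=4, T=5, G=5, C=8 (length 22).
homopolymer run: longest run = 5, exceeds 3 ✗
Tm: Tm = 2·9 + 4·13 = 70°C ✓
GC content: GC 13/22 = 59.1% ✓
length: length 22 ✓

Fails: homopolymer run.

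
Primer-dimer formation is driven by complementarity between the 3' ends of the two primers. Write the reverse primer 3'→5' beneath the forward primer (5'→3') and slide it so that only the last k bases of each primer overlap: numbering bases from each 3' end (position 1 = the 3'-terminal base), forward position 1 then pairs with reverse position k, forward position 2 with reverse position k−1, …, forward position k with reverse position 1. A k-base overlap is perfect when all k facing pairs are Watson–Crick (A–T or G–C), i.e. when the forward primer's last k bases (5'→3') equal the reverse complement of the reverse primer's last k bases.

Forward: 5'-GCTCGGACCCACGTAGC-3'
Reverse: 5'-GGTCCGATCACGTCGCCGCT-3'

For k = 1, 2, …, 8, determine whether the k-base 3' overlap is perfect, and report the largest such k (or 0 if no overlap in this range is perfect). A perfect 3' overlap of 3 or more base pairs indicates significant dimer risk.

Last 8 bases (5'→3') — forward …CACGTAGC, reverse …TCGCCGCT.
Reverse complement of the reverse primer's last 8 bases: AGCGGCGA; its first k bases are the reverse complement of the reverse primer's last k bases, so a perfect k-base overlap needs the forward primer's last k bases to equal them.
Comparing (forward last k vs required): k=1: C vs A ✗; k=2: GC vs AG ✗; k=3: AGC vs AGC ✓; k=4: TAGC vs AGCG ✗; k=5: GTAGC vs AGCGG ✗; k=6: CGTAGC vs AGCGGC ✗; k=7: ACGTAGC vs AGCGGCG ✗; k=8: CACGTAGC vs AGCGGCGA ✗.
Only k = 3 is perfect, so the longest perfect 3' overlap is 3.

Longest perfect overlap: 3 complementary base pairs; significant dimer risk (threshold 3).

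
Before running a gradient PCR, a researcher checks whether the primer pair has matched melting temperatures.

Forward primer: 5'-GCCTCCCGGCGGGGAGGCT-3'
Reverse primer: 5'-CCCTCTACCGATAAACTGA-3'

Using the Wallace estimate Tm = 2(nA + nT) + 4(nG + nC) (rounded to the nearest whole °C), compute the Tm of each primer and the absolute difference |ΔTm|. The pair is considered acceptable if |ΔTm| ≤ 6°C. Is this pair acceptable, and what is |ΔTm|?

Forward: A=1 T=2 G=9 C=7 → Tm = 2·3 + 4·16 = 70°C.
Reverse: A=6 T=4 G=2 C=7 → Tm = 2·10 + 4·9 = 56°C.
|ΔTm| = |70 − 56| = 14°C, > 6°C.

|ΔTm| = 14°C; the pair is not acceptable.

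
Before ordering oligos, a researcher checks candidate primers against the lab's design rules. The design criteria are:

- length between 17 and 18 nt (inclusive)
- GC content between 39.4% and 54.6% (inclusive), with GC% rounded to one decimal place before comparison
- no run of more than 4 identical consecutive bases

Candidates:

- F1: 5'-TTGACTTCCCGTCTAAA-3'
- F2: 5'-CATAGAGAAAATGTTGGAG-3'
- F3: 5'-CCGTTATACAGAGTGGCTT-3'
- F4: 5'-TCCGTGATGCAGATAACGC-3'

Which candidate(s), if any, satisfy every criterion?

F1 (17 nt, A=4 T=6 G=2 C=5): length 17 ✓; GC 7/17 = 41.2% ✓; longest run = 3 ✓ — passes.
F2 (19 nt, A=8 T=4 G=6 C=1): length 19, outside 17–18 ✗; GC 7/19 = 36.8%, outside 39.4–54.6% ✗; longest run = 4 ✓ — fails.
F3 (19 nt, A=4 T=6 G=5 C=4): length 19, outside 17–18 ✗; GC 9/19 = 47.4% ✓; longest run = 2 ✓ — fails.
F4 (19 nt, A=5 T=4 G=5 C=5): length 19, outside 17–18 ✗; GC 10/19 = 52.6% ✓; longest run = 2 ✓ — fails.

F1 only.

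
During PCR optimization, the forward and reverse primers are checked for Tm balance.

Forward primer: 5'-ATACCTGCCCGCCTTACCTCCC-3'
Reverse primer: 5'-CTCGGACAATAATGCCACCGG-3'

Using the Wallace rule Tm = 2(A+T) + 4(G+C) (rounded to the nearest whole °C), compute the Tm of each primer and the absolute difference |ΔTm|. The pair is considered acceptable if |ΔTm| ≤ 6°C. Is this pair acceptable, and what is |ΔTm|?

Forward: A=3 T=5 G=2 C=12 → Tm = 2·8 + 4·14 = 72°C.
Reverse: A=6 T=3 G=5 C=7 → Tm = 2·9 + 4·12 = 66°C.
|ΔTm| = |72 − 66| = 6°C, ≤ 6°C.

|ΔTm| = 6°C; the pair is acceptable.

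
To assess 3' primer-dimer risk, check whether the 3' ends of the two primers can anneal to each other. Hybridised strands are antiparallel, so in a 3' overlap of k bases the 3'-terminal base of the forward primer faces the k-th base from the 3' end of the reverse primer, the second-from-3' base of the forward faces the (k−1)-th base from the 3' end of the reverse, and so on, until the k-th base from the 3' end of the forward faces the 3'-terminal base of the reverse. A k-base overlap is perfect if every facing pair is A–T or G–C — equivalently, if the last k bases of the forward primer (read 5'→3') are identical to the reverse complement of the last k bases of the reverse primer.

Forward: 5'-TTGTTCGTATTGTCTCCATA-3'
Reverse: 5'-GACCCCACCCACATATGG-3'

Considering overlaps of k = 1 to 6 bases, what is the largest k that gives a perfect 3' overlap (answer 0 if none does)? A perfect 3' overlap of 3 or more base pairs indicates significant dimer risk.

Longest perfect overlap: 5 complementary base pairs; significant dimer risk (threshold 3).

Last 6 bases (5'→3') — forward …TCCATA, reverse …ATATGG.
Reverse complement of the reverse primer's last 6 bases: CCATAT; its first k bases are the reverse complement of the reverse primer's last k bases, so a perfect k-base overlap needs the forward primer's last k bases to equal them.
Comparing (forward last k vs required): k=1: A vs C ✗; k=2: TA vs CC ✗; k=3: ATA vs CCA ✗; k=4: CATA vs CCAT ✗; k=5: CCATA vs CCATA ✓; k=6: TCCATA vs CCATAT ✗.
Only k = 5 is perfect, so the longest perfect 3' overlap is 5.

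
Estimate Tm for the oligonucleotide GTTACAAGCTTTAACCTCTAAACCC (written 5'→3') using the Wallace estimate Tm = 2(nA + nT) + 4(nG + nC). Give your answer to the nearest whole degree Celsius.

Base counts: A=8, T=7, G=2, C=8 (length 25).
Tm = 2·(8+7) + 4·(2+8) = 2·15 + 4·10 = 30 + 40 = 70°C.

70°C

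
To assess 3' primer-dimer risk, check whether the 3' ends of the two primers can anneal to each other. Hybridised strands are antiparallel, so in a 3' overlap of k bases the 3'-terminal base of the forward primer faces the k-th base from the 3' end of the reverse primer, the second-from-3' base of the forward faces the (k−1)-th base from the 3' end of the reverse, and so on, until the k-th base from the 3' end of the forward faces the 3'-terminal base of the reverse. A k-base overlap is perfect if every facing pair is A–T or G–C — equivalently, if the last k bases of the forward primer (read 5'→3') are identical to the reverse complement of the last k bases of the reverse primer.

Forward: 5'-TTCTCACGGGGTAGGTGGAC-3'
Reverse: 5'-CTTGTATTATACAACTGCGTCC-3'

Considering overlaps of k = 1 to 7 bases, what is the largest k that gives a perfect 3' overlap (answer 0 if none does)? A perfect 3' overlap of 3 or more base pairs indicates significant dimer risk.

Longest perfect overlap: 4 complementary base pairs; significant dimer risk (threshold 3).

Last 7 bases (5'→3') — forward …GGTGGAC, reverse …TGCGTCC.
Reverse complement of the reverse primer's last 7 bases: GGACGCA; its first k bases are the reverse complement of the reverse primer's last k bases, so a perfect k-base overlap needs the forward primer's last k bases to equal them.
Comparing (forward last k vs required): k=1: C vs G ✗; k=2: AC vs GG ✗; k=3: GAC vs GGA ✗; k=4: GGAC vs GGAC ✓; k=5: TGGAC vs GGACG ✗; k=6: GTGGAC vs GGACGC ✗; k=7: GGTGGAC vs GGACGCA ✗.
Only k = 4 is perfect, so the longest perfect 3' overlap is 4.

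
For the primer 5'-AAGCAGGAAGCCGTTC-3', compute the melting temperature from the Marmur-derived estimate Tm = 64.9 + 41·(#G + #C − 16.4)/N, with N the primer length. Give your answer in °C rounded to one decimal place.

Base counts: A=5, T=2, G=5, C=4; G+C = 9, N = 16.
Tm = 64.9 + 41·(9 − 16.4)/16 = 64.9 + -303.40/16 = 45.9°C.

45.9°C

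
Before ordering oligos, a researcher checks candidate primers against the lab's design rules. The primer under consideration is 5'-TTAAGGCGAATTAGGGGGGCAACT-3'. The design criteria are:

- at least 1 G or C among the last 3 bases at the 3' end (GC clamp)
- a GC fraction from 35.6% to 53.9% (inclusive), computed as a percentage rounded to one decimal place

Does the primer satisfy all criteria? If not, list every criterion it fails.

Base counts: A=7, T=5, G=9, C=3 (length 24).
GC clamp: 3' end ACT has 1 G/C ✓
GC content: GC 12/24 = 50.0% ✓

Meets all criteria.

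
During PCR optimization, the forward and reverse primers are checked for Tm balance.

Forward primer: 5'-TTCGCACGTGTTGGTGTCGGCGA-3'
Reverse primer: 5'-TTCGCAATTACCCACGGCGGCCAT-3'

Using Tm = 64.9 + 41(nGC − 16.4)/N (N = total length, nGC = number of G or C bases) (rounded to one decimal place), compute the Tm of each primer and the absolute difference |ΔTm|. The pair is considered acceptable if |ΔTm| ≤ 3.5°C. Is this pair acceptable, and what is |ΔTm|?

Forward: G+C = 14, N = 23 → Tm = 64.9 + 41·(14 − 16.4)/23 = 60.6°C.
Reverse: G+C = 14, N = 24 → Tm = 64.9 + 41·(14 − 16.4)/24 = 60.8°C.
|ΔTm| = |60.6 − 60.8| = 0.2°C, ≤ 3.5°C.

|ΔTm| = 0.2°C; the pair is acceptable.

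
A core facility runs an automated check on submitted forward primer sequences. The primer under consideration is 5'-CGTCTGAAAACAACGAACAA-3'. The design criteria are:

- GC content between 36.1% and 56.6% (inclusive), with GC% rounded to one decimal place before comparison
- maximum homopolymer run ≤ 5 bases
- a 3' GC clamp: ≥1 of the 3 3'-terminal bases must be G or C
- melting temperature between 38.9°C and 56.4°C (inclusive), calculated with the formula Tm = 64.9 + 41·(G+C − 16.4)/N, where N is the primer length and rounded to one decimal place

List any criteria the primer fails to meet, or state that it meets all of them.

Base counts: A=10, T=2, G=3, C=5 (length 20).
GC content: GC 8/20 = 40.0% ✓
homopolymer run: longest run = 4 ✓
GC clamp: 3' end CAA has 1 G/C ✓
Tm: Tm = 64.9 + 41·(8 − 16.4)/20 = 47.7°C ✓

Meets all criteria.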